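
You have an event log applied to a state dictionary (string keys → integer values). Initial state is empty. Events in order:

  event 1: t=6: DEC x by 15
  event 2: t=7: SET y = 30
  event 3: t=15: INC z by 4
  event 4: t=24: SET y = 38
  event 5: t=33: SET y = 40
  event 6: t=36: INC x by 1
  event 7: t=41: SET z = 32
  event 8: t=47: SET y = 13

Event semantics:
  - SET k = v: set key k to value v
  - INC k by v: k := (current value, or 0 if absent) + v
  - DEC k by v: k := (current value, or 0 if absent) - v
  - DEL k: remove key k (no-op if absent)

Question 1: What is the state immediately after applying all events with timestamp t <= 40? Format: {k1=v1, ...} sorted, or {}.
Answer: {x=-14, y=40, z=4}

Derivation:
Apply events with t <= 40 (6 events):
  after event 1 (t=6: DEC x by 15): {x=-15}
  after event 2 (t=7: SET y = 30): {x=-15, y=30}
  after event 3 (t=15: INC z by 4): {x=-15, y=30, z=4}
  after event 4 (t=24: SET y = 38): {x=-15, y=38, z=4}
  after event 5 (t=33: SET y = 40): {x=-15, y=40, z=4}
  after event 6 (t=36: INC x by 1): {x=-14, y=40, z=4}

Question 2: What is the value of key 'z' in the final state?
Answer: 32

Derivation:
Track key 'z' through all 8 events:
  event 1 (t=6: DEC x by 15): z unchanged
  event 2 (t=7: SET y = 30): z unchanged
  event 3 (t=15: INC z by 4): z (absent) -> 4
  event 4 (t=24: SET y = 38): z unchanged
  event 5 (t=33: SET y = 40): z unchanged
  event 6 (t=36: INC x by 1): z unchanged
  event 7 (t=41: SET z = 32): z 4 -> 32
  event 8 (t=47: SET y = 13): z unchanged
Final: z = 32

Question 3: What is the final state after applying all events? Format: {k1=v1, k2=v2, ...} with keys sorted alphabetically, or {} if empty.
  after event 1 (t=6: DEC x by 15): {x=-15}
  after event 2 (t=7: SET y = 30): {x=-15, y=30}
  after event 3 (t=15: INC z by 4): {x=-15, y=30, z=4}
  after event 4 (t=24: SET y = 38): {x=-15, y=38, z=4}
  after event 5 (t=33: SET y = 40): {x=-15, y=40, z=4}
  after event 6 (t=36: INC x by 1): {x=-14, y=40, z=4}
  after event 7 (t=41: SET z = 32): {x=-14, y=40, z=32}
  after event 8 (t=47: SET y = 13): {x=-14, y=13, z=32}

Answer: {x=-14, y=13, z=32}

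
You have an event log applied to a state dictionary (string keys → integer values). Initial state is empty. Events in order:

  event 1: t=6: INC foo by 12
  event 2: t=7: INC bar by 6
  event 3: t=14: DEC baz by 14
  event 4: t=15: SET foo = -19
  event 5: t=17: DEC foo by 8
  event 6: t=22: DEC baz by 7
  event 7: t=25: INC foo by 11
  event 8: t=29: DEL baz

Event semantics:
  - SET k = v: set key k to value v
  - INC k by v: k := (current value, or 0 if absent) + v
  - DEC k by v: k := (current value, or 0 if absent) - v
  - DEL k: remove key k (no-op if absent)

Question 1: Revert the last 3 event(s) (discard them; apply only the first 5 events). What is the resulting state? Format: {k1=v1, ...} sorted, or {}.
Answer: {bar=6, baz=-14, foo=-27}

Derivation:
Keep first 5 events (discard last 3):
  after event 1 (t=6: INC foo by 12): {foo=12}
  after event 2 (t=7: INC bar by 6): {bar=6, foo=12}
  after event 3 (t=14: DEC baz by 14): {bar=6, baz=-14, foo=12}
  after event 4 (t=15: SET foo = -19): {bar=6, baz=-14, foo=-19}
  after event 5 (t=17: DEC foo by 8): {bar=6, baz=-14, foo=-27}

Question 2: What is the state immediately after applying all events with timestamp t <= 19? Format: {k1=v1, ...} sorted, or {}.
Apply events with t <= 19 (5 events):
  after event 1 (t=6: INC foo by 12): {foo=12}
  after event 2 (t=7: INC bar by 6): {bar=6, foo=12}
  after event 3 (t=14: DEC baz by 14): {bar=6, baz=-14, foo=12}
  after event 4 (t=15: SET foo = -19): {bar=6, baz=-14, foo=-19}
  after event 5 (t=17: DEC foo by 8): {bar=6, baz=-14, foo=-27}

Answer: {bar=6, baz=-14, foo=-27}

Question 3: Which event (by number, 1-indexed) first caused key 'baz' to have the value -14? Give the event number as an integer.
Looking for first event where baz becomes -14:
  event 3: baz (absent) -> -14  <-- first match

Answer: 3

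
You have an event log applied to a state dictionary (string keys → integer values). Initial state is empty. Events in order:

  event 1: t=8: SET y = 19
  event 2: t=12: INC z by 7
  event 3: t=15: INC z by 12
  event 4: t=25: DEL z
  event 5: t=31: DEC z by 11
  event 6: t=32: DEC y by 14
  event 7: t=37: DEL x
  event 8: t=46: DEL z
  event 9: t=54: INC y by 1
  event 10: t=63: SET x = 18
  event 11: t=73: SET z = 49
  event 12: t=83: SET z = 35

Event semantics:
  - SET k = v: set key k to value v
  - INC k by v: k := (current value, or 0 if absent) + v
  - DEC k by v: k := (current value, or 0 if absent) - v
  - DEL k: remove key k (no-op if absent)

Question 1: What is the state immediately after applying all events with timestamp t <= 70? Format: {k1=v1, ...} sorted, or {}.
Answer: {x=18, y=6}

Derivation:
Apply events with t <= 70 (10 events):
  after event 1 (t=8: SET y = 19): {y=19}
  after event 2 (t=12: INC z by 7): {y=19, z=7}
  after event 3 (t=15: INC z by 12): {y=19, z=19}
  after event 4 (t=25: DEL z): {y=19}
  after event 5 (t=31: DEC z by 11): {y=19, z=-11}
  after event 6 (t=32: DEC y by 14): {y=5, z=-11}
  after event 7 (t=37: DEL x): {y=5, z=-11}
  after event 8 (t=46: DEL z): {y=5}
  after event 9 (t=54: INC y by 1): {y=6}
  after event 10 (t=63: SET x = 18): {x=18, y=6}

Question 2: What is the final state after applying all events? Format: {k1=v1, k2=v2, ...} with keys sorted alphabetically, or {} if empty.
  after event 1 (t=8: SET y = 19): {y=19}
  after event 2 (t=12: INC z by 7): {y=19, z=7}
  after event 3 (t=15: INC z by 12): {y=19, z=19}
  after event 4 (t=25: DEL z): {y=19}
  after event 5 (t=31: DEC z by 11): {y=19, z=-11}
  after event 6 (t=32: DEC y by 14): {y=5, z=-11}
  after event 7 (t=37: DEL x): {y=5, z=-11}
  after event 8 (t=46: DEL z): {y=5}
  after event 9 (t=54: INC y by 1): {y=6}
  after event 10 (t=63: SET x = 18): {x=18, y=6}
  after event 11 (t=73: SET z = 49): {x=18, y=6, z=49}
  after event 12 (t=83: SET z = 35): {x=18, y=6, z=35}

Answer: {x=18, y=6, z=35}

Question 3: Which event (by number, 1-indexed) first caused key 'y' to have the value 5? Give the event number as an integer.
Answer: 6

Derivation:
Looking for first event where y becomes 5:
  event 1: y = 19
  event 2: y = 19
  event 3: y = 19
  event 4: y = 19
  event 5: y = 19
  event 6: y 19 -> 5  <-- first match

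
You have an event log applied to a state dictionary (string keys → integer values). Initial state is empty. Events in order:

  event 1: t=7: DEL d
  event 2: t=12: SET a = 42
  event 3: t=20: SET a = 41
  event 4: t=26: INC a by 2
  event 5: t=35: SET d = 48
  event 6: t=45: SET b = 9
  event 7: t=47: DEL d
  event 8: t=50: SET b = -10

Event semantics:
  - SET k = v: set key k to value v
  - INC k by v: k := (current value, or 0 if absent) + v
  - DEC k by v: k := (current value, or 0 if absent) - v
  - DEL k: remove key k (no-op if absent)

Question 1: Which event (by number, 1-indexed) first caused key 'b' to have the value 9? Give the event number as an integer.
Answer: 6

Derivation:
Looking for first event where b becomes 9:
  event 6: b (absent) -> 9  <-- first match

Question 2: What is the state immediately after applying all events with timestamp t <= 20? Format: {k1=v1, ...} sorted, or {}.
Answer: {a=41}

Derivation:
Apply events with t <= 20 (3 events):
  after event 1 (t=7: DEL d): {}
  after event 2 (t=12: SET a = 42): {a=42}
  after event 3 (t=20: SET a = 41): {a=41}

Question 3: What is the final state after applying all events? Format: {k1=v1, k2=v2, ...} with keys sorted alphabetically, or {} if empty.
  after event 1 (t=7: DEL d): {}
  after event 2 (t=12: SET a = 42): {a=42}
  after event 3 (t=20: SET a = 41): {a=41}
  after event 4 (t=26: INC a by 2): {a=43}
  after event 5 (t=35: SET d = 48): {a=43, d=48}
  after event 6 (t=45: SET b = 9): {a=43, b=9, d=48}
  after event 7 (t=47: DEL d): {a=43, b=9}
  after event 8 (t=50: SET b = -10): {a=43, b=-10}

Answer: {a=43, b=-10}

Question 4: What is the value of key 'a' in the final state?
Answer: 43

Derivation:
Track key 'a' through all 8 events:
  event 1 (t=7: DEL d): a unchanged
  event 2 (t=12: SET a = 42): a (absent) -> 42
  event 3 (t=20: SET a = 41): a 42 -> 41
  event 4 (t=26: INC a by 2): a 41 -> 43
  event 5 (t=35: SET d = 48): a unchanged
  event 6 (t=45: SET b = 9): a unchanged
  event 7 (t=47: DEL d): a unchanged
  event 8 (t=50: SET b = -10): a unchanged
Final: a = 43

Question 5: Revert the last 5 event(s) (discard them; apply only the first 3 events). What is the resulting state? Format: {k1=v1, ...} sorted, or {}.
Answer: {a=41}

Derivation:
Keep first 3 events (discard last 5):
  after event 1 (t=7: DEL d): {}
  after event 2 (t=12: SET a = 42): {a=42}
  after event 3 (t=20: SET a = 41): {a=41}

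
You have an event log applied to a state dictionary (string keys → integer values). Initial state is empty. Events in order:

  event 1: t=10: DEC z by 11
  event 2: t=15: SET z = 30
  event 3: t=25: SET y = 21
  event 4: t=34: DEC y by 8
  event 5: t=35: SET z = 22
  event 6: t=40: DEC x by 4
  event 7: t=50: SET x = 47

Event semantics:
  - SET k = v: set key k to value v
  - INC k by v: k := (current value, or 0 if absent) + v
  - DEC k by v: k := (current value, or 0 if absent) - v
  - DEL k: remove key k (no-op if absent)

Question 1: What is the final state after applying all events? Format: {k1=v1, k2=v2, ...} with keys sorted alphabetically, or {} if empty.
  after event 1 (t=10: DEC z by 11): {z=-11}
  after event 2 (t=15: SET z = 30): {z=30}
  after event 3 (t=25: SET y = 21): {y=21, z=30}
  after event 4 (t=34: DEC y by 8): {y=13, z=30}
  after event 5 (t=35: SET z = 22): {y=13, z=22}
  after event 6 (t=40: DEC x by 4): {x=-4, y=13, z=22}
  after event 7 (t=50: SET x = 47): {x=47, y=13, z=22}

Answer: {x=47, y=13, z=22}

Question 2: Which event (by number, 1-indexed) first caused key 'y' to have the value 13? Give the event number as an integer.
Answer: 4

Derivation:
Looking for first event where y becomes 13:
  event 3: y = 21
  event 4: y 21 -> 13  <-- first match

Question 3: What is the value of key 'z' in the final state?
Track key 'z' through all 7 events:
  event 1 (t=10: DEC z by 11): z (absent) -> -11
  event 2 (t=15: SET z = 30): z -11 -> 30
  event 3 (t=25: SET y = 21): z unchanged
  event 4 (t=34: DEC y by 8): z unchanged
  event 5 (t=35: SET z = 22): z 30 -> 22
  event 6 (t=40: DEC x by 4): z unchanged
  event 7 (t=50: SET x = 47): z unchanged
Final: z = 22

Answer: 22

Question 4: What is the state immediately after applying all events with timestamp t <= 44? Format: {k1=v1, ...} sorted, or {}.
Answer: {x=-4, y=13, z=22}

Derivation:
Apply events with t <= 44 (6 events):
  after event 1 (t=10: DEC z by 11): {z=-11}
  after event 2 (t=15: SET z = 30): {z=30}
  after event 3 (t=25: SET y = 21): {y=21, z=30}
  after event 4 (t=34: DEC y by 8): {y=13, z=30}
  after event 5 (t=35: SET z = 22): {y=13, z=22}
  after event 6 (t=40: DEC x by 4): {x=-4, y=13, z=22}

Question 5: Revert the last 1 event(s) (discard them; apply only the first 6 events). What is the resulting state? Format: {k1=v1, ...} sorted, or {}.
Answer: {x=-4, y=13, z=22}

Derivation:
Keep first 6 events (discard last 1):
  after event 1 (t=10: DEC z by 11): {z=-11}
  after event 2 (t=15: SET z = 30): {z=30}
  after event 3 (t=25: SET y = 21): {y=21, z=30}
  after event 4 (t=34: DEC y by 8): {y=13, z=30}
  after event 5 (t=35: SET z = 22): {y=13, z=22}
  after event 6 (t=40: DEC x by 4): {x=-4, y=13, z=22}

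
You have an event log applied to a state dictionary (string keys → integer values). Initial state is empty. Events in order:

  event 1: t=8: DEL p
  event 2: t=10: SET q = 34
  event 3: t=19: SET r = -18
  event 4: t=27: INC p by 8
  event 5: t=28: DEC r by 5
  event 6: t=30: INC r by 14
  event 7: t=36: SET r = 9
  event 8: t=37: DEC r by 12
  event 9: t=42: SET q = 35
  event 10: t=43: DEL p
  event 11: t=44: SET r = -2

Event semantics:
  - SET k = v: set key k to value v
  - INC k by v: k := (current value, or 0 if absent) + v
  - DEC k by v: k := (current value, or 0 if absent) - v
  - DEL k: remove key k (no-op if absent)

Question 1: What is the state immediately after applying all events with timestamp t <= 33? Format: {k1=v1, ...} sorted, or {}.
Answer: {p=8, q=34, r=-9}

Derivation:
Apply events with t <= 33 (6 events):
  after event 1 (t=8: DEL p): {}
  after event 2 (t=10: SET q = 34): {q=34}
  after event 3 (t=19: SET r = -18): {q=34, r=-18}
  after event 4 (t=27: INC p by 8): {p=8, q=34, r=-18}
  after event 5 (t=28: DEC r by 5): {p=8, q=34, r=-23}
  after event 6 (t=30: INC r by 14): {p=8, q=34, r=-9}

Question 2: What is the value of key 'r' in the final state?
Answer: -2

Derivation:
Track key 'r' through all 11 events:
  event 1 (t=8: DEL p): r unchanged
  event 2 (t=10: SET q = 34): r unchanged
  event 3 (t=19: SET r = -18): r (absent) -> -18
  event 4 (t=27: INC p by 8): r unchanged
  event 5 (t=28: DEC r by 5): r -18 -> -23
  event 6 (t=30: INC r by 14): r -23 -> -9
  event 7 (t=36: SET r = 9): r -9 -> 9
  event 8 (t=37: DEC r by 12): r 9 -> -3
  event 9 (t=42: SET q = 35): r unchanged
  event 10 (t=43: DEL p): r unchanged
  event 11 (t=44: SET r = -2): r -3 -> -2
Final: r = -2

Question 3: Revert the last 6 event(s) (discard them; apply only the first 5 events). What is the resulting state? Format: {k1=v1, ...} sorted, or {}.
Answer: {p=8, q=34, r=-23}

Derivation:
Keep first 5 events (discard last 6):
  after event 1 (t=8: DEL p): {}
  after event 2 (t=10: SET q = 34): {q=34}
  after event 3 (t=19: SET r = -18): {q=34, r=-18}
  after event 4 (t=27: INC p by 8): {p=8, q=34, r=-18}
  after event 5 (t=28: DEC r by 5): {p=8, q=34, r=-23}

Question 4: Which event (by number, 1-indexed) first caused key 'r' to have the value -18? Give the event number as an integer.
Looking for first event where r becomes -18:
  event 3: r (absent) -> -18  <-- first match

Answer: 3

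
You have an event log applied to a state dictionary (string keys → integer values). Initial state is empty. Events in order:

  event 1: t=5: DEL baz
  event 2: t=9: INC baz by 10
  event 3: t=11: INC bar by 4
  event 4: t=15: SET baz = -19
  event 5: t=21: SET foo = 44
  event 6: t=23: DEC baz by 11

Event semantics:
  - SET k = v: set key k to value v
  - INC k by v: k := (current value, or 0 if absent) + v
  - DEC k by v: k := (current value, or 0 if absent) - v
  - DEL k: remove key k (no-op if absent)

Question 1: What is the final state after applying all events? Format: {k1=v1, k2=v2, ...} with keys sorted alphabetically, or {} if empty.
  after event 1 (t=5: DEL baz): {}
  after event 2 (t=9: INC baz by 10): {baz=10}
  after event 3 (t=11: INC bar by 4): {bar=4, baz=10}
  after event 4 (t=15: SET baz = -19): {bar=4, baz=-19}
  after event 5 (t=21: SET foo = 44): {bar=4, baz=-19, foo=44}
  after event 6 (t=23: DEC baz by 11): {bar=4, baz=-30, foo=44}

Answer: {bar=4, baz=-30, foo=44}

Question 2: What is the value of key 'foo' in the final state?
Track key 'foo' through all 6 events:
  event 1 (t=5: DEL baz): foo unchanged
  event 2 (t=9: INC baz by 10): foo unchanged
  event 3 (t=11: INC bar by 4): foo unchanged
  event 4 (t=15: SET baz = -19): foo unchanged
  event 5 (t=21: SET foo = 44): foo (absent) -> 44
  event 6 (t=23: DEC baz by 11): foo unchanged
Final: foo = 44

Answer: 44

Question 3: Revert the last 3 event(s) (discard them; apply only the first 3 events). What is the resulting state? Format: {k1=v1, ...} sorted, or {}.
Answer: {bar=4, baz=10}

Derivation:
Keep first 3 events (discard last 3):
  after event 1 (t=5: DEL baz): {}
  after event 2 (t=9: INC baz by 10): {baz=10}
  after event 3 (t=11: INC bar by 4): {bar=4, baz=10}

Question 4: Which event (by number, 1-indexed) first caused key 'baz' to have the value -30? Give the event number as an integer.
Looking for first event where baz becomes -30:
  event 2: baz = 10
  event 3: baz = 10
  event 4: baz = -19
  event 5: baz = -19
  event 6: baz -19 -> -30  <-- first match

Answer: 6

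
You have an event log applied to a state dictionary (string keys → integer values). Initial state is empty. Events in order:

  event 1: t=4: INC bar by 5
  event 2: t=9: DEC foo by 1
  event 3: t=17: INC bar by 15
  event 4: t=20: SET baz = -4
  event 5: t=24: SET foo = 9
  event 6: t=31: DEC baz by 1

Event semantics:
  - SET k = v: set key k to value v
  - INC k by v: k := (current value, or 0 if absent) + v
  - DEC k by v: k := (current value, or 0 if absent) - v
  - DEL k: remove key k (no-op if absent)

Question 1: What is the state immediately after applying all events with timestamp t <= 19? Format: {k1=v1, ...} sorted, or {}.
Apply events with t <= 19 (3 events):
  after event 1 (t=4: INC bar by 5): {bar=5}
  after event 2 (t=9: DEC foo by 1): {bar=5, foo=-1}
  after event 3 (t=17: INC bar by 15): {bar=20, foo=-1}

Answer: {bar=20, foo=-1}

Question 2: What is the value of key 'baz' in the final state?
Answer: -5

Derivation:
Track key 'baz' through all 6 events:
  event 1 (t=4: INC bar by 5): baz unchanged
  event 2 (t=9: DEC foo by 1): baz unchanged
  event 3 (t=17: INC bar by 15): baz unchanged
  event 4 (t=20: SET baz = -4): baz (absent) -> -4
  event 5 (t=24: SET foo = 9): baz unchanged
  event 6 (t=31: DEC baz by 1): baz -4 -> -5
Final: baz = -5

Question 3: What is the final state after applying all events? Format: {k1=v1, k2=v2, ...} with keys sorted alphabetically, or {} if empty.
  after event 1 (t=4: INC bar by 5): {bar=5}
  after event 2 (t=9: DEC foo by 1): {bar=5, foo=-1}
  after event 3 (t=17: INC bar by 15): {bar=20, foo=-1}
  after event 4 (t=20: SET baz = -4): {bar=20, baz=-4, foo=-1}
  after event 5 (t=24: SET foo = 9): {bar=20, baz=-4, foo=9}
  after event 6 (t=31: DEC baz by 1): {bar=20, baz=-5, foo=9}

Answer: {bar=20, baz=-5, foo=9}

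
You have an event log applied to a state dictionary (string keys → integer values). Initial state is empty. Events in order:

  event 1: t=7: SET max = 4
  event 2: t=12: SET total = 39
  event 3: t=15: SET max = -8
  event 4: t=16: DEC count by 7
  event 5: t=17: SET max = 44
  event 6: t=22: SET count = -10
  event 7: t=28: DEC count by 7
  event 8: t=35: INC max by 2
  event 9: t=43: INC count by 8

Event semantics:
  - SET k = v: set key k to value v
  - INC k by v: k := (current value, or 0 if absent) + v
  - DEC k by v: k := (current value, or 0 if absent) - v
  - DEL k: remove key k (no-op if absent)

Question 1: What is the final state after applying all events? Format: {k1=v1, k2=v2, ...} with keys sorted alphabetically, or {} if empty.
  after event 1 (t=7: SET max = 4): {max=4}
  after event 2 (t=12: SET total = 39): {max=4, total=39}
  after event 3 (t=15: SET max = -8): {max=-8, total=39}
  after event 4 (t=16: DEC count by 7): {count=-7, max=-8, total=39}
  after event 5 (t=17: SET max = 44): {count=-7, max=44, total=39}
  after event 6 (t=22: SET count = -10): {count=-10, max=44, total=39}
  after event 7 (t=28: DEC count by 7): {count=-17, max=44, total=39}
  after event 8 (t=35: INC max by 2): {count=-17, max=46, total=39}
  after event 9 (t=43: INC count by 8): {count=-9, max=46, total=39}

Answer: {count=-9, max=46, total=39}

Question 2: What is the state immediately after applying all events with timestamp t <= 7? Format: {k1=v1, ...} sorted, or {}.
Apply events with t <= 7 (1 events):
  after event 1 (t=7: SET max = 4): {max=4}

Answer: {max=4}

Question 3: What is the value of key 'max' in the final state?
Answer: 46

Derivation:
Track key 'max' through all 9 events:
  event 1 (t=7: SET max = 4): max (absent) -> 4
  event 2 (t=12: SET total = 39): max unchanged
  event 3 (t=15: SET max = -8): max 4 -> -8
  event 4 (t=16: DEC count by 7): max unchanged
  event 5 (t=17: SET max = 44): max -8 -> 44
  event 6 (t=22: SET count = -10): max unchanged
  event 7 (t=28: DEC count by 7): max unchanged
  event 8 (t=35: INC max by 2): max 44 -> 46
  event 9 (t=43: INC count by 8): max unchanged
Final: max = 46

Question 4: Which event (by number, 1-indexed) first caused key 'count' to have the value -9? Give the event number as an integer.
Looking for first event where count becomes -9:
  event 4: count = -7
  event 5: count = -7
  event 6: count = -10
  event 7: count = -17
  event 8: count = -17
  event 9: count -17 -> -9  <-- first match

Answer: 9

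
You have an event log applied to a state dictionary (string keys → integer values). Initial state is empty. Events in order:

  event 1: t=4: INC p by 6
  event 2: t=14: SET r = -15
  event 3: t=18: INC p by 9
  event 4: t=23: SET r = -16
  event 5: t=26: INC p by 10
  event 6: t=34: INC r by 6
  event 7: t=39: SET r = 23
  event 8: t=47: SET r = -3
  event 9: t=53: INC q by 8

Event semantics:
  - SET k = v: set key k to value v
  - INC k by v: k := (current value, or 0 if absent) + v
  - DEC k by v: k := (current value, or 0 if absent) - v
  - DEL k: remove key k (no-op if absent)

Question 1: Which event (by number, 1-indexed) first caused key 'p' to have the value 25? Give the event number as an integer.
Answer: 5

Derivation:
Looking for first event where p becomes 25:
  event 1: p = 6
  event 2: p = 6
  event 3: p = 15
  event 4: p = 15
  event 5: p 15 -> 25  <-- first match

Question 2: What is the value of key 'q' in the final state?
Track key 'q' through all 9 events:
  event 1 (t=4: INC p by 6): q unchanged
  event 2 (t=14: SET r = -15): q unchanged
  event 3 (t=18: INC p by 9): q unchanged
  event 4 (t=23: SET r = -16): q unchanged
  event 5 (t=26: INC p by 10): q unchanged
  event 6 (t=34: INC r by 6): q unchanged
  event 7 (t=39: SET r = 23): q unchanged
  event 8 (t=47: SET r = -3): q unchanged
  event 9 (t=53: INC q by 8): q (absent) -> 8
Final: q = 8

Answer: 8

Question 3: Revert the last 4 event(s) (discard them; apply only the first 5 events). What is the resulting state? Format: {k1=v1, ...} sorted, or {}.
Keep first 5 events (discard last 4):
  after event 1 (t=4: INC p by 6): {p=6}
  after event 2 (t=14: SET r = -15): {p=6, r=-15}
  after event 3 (t=18: INC p by 9): {p=15, r=-15}
  after event 4 (t=23: SET r = -16): {p=15, r=-16}
  after event 5 (t=26: INC p by 10): {p=25, r=-16}

Answer: {p=25, r=-16}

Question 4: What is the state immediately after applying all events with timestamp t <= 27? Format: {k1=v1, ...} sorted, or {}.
Apply events with t <= 27 (5 events):
  after event 1 (t=4: INC p by 6): {p=6}
  after event 2 (t=14: SET r = -15): {p=6, r=-15}
  after event 3 (t=18: INC p by 9): {p=15, r=-15}
  after event 4 (t=23: SET r = -16): {p=15, r=-16}
  after event 5 (t=26: INC p by 10): {p=25, r=-16}

Answer: {p=25, r=-16}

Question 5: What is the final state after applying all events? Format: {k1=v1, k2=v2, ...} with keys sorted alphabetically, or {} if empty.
  after event 1 (t=4: INC p by 6): {p=6}
  after event 2 (t=14: SET r = -15): {p=6, r=-15}
  after event 3 (t=18: INC p by 9): {p=15, r=-15}
  after event 4 (t=23: SET r = -16): {p=15, r=-16}
  after event 5 (t=26: INC p by 10): {p=25, r=-16}
  after event 6 (t=34: INC r by 6): {p=25, r=-10}
  after event 7 (t=39: SET r = 23): {p=25, r=23}
  after event 8 (t=47: SET r = -3): {p=25, r=-3}
  after event 9 (t=53: INC q by 8): {p=25, q=8, r=-3}

Answer: {p=25, q=8, r=-3}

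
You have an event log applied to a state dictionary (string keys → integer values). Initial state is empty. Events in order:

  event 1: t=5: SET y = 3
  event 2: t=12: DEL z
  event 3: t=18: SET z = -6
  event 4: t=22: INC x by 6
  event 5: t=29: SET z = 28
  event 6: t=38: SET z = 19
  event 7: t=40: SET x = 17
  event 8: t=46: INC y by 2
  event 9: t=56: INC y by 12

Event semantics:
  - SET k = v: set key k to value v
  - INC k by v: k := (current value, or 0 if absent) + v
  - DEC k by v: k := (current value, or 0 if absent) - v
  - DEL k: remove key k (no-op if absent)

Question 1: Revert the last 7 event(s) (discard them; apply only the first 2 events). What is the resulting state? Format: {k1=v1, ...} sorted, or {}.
Answer: {y=3}

Derivation:
Keep first 2 events (discard last 7):
  after event 1 (t=5: SET y = 3): {y=3}
  after event 2 (t=12: DEL z): {y=3}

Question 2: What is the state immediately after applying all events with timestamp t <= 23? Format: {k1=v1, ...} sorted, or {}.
Apply events with t <= 23 (4 events):
  after event 1 (t=5: SET y = 3): {y=3}
  after event 2 (t=12: DEL z): {y=3}
  after event 3 (t=18: SET z = -6): {y=3, z=-6}
  after event 4 (t=22: INC x by 6): {x=6, y=3, z=-6}

Answer: {x=6, y=3, z=-6}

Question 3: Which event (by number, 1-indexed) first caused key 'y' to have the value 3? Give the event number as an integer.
Looking for first event where y becomes 3:
  event 1: y (absent) -> 3  <-- first match

Answer: 1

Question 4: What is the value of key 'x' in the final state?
Track key 'x' through all 9 events:
  event 1 (t=5: SET y = 3): x unchanged
  event 2 (t=12: DEL z): x unchanged
  event 3 (t=18: SET z = -6): x unchanged
  event 4 (t=22: INC x by 6): x (absent) -> 6
  event 5 (t=29: SET z = 28): x unchanged
  event 6 (t=38: SET z = 19): x unchanged
  event 7 (t=40: SET x = 17): x 6 -> 17
  event 8 (t=46: INC y by 2): x unchanged
  event 9 (t=56: INC y by 12): x unchanged
Final: x = 17

Answer: 17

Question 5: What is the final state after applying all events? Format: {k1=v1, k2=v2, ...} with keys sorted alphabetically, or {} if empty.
Answer: {x=17, y=17, z=19}

Derivation:
  after event 1 (t=5: SET y = 3): {y=3}
  after event 2 (t=12: DEL z): {y=3}
  after event 3 (t=18: SET z = -6): {y=3, z=-6}
  after event 4 (t=22: INC x by 6): {x=6, y=3, z=-6}
  after event 5 (t=29: SET z = 28): {x=6, y=3, z=28}
  after event 6 (t=38: SET z = 19): {x=6, y=3, z=19}
  after event 7 (t=40: SET x = 17): {x=17, y=3, z=19}
  after event 8 (t=46: INC y by 2): {x=17, y=5, z=19}
  after event 9 (t=56: INC y by 12): {x=17, y=17, z=19}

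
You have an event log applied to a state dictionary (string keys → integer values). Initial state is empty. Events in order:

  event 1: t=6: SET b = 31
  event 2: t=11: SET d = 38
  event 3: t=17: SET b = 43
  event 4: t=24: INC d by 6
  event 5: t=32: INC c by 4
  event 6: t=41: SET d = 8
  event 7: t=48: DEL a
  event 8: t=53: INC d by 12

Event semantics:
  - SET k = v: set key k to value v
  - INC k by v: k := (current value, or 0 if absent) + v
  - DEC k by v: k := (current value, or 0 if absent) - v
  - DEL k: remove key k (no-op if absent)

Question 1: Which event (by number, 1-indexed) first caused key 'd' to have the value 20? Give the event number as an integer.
Looking for first event where d becomes 20:
  event 2: d = 38
  event 3: d = 38
  event 4: d = 44
  event 5: d = 44
  event 6: d = 8
  event 7: d = 8
  event 8: d 8 -> 20  <-- first match

Answer: 8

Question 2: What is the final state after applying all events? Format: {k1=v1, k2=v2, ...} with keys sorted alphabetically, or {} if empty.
  after event 1 (t=6: SET b = 31): {b=31}
  after event 2 (t=11: SET d = 38): {b=31, d=38}
  after event 3 (t=17: SET b = 43): {b=43, d=38}
  after event 4 (t=24: INC d by 6): {b=43, d=44}
  after event 5 (t=32: INC c by 4): {b=43, c=4, d=44}
  after event 6 (t=41: SET d = 8): {b=43, c=4, d=8}
  after event 7 (t=48: DEL a): {b=43, c=4, d=8}
  after event 8 (t=53: INC d by 12): {b=43, c=4, d=20}

Answer: {b=43, c=4, d=20}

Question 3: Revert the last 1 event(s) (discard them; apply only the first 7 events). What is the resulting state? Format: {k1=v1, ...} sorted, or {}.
Keep first 7 events (discard last 1):
  after event 1 (t=6: SET b = 31): {b=31}
  after event 2 (t=11: SET d = 38): {b=31, d=38}
  after event 3 (t=17: SET b = 43): {b=43, d=38}
  after event 4 (t=24: INC d by 6): {b=43, d=44}
  after event 5 (t=32: INC c by 4): {b=43, c=4, d=44}
  after event 6 (t=41: SET d = 8): {b=43, c=4, d=8}
  after event 7 (t=48: DEL a): {b=43, c=4, d=8}

Answer: {b=43, c=4, d=8}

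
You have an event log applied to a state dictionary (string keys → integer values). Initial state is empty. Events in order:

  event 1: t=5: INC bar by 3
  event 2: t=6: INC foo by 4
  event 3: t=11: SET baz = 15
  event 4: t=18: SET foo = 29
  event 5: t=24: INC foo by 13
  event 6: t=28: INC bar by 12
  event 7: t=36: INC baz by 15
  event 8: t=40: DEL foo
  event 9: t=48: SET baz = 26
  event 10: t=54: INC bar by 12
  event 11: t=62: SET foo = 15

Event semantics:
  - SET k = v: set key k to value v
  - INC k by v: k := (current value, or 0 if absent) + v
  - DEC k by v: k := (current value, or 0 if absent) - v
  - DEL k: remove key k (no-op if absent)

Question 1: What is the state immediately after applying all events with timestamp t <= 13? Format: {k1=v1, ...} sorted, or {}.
Answer: {bar=3, baz=15, foo=4}

Derivation:
Apply events with t <= 13 (3 events):
  after event 1 (t=5: INC bar by 3): {bar=3}
  after event 2 (t=6: INC foo by 4): {bar=3, foo=4}
  after event 3 (t=11: SET baz = 15): {bar=3, baz=15, foo=4}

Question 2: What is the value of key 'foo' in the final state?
Answer: 15

Derivation:
Track key 'foo' through all 11 events:
  event 1 (t=5: INC bar by 3): foo unchanged
  event 2 (t=6: INC foo by 4): foo (absent) -> 4
  event 3 (t=11: SET baz = 15): foo unchanged
  event 4 (t=18: SET foo = 29): foo 4 -> 29
  event 5 (t=24: INC foo by 13): foo 29 -> 42
  event 6 (t=28: INC bar by 12): foo unchanged
  event 7 (t=36: INC baz by 15): foo unchanged
  event 8 (t=40: DEL foo): foo 42 -> (absent)
  event 9 (t=48: SET baz = 26): foo unchanged
  event 10 (t=54: INC bar by 12): foo unchanged
  event 11 (t=62: SET foo = 15): foo (absent) -> 15
Final: foo = 15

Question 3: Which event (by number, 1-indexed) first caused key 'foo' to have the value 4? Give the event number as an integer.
Answer: 2

Derivation:
Looking for first event where foo becomes 4:
  event 2: foo (absent) -> 4  <-- first match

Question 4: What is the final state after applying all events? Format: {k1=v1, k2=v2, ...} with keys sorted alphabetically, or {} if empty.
  after event 1 (t=5: INC bar by 3): {bar=3}
  after event 2 (t=6: INC foo by 4): {bar=3, foo=4}
  after event 3 (t=11: SET baz = 15): {bar=3, baz=15, foo=4}
  after event 4 (t=18: SET foo = 29): {bar=3, baz=15, foo=29}
  after event 5 (t=24: INC foo by 13): {bar=3, baz=15, foo=42}
  after event 6 (t=28: INC bar by 12): {bar=15, baz=15, foo=42}
  after event 7 (t=36: INC baz by 15): {bar=15, baz=30, foo=42}
  after event 8 (t=40: DEL foo): {bar=15, baz=30}
  after event 9 (t=48: SET baz = 26): {bar=15, baz=26}
  after event 10 (t=54: INC bar by 12): {bar=27, baz=26}
  after event 11 (t=62: SET foo = 15): {bar=27, baz=26, foo=15}

Answer: {bar=27, baz=26, foo=15}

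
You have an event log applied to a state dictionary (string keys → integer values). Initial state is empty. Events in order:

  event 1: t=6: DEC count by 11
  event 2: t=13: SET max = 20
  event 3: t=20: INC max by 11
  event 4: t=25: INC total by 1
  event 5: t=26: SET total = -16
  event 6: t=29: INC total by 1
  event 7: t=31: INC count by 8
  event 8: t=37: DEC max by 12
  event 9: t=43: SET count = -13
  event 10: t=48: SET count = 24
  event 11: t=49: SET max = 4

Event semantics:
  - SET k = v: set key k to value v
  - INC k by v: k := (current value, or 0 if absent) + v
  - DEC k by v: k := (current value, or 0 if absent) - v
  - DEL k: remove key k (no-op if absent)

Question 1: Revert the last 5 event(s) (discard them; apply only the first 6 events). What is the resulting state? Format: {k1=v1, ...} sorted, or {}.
Keep first 6 events (discard last 5):
  after event 1 (t=6: DEC count by 11): {count=-11}
  after event 2 (t=13: SET max = 20): {count=-11, max=20}
  after event 3 (t=20: INC max by 11): {count=-11, max=31}
  after event 4 (t=25: INC total by 1): {count=-11, max=31, total=1}
  after event 5 (t=26: SET total = -16): {count=-11, max=31, total=-16}
  after event 6 (t=29: INC total by 1): {count=-11, max=31, total=-15}

Answer: {count=-11, max=31, total=-15}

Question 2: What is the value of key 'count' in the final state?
Track key 'count' through all 11 events:
  event 1 (t=6: DEC count by 11): count (absent) -> -11
  event 2 (t=13: SET max = 20): count unchanged
  event 3 (t=20: INC max by 11): count unchanged
  event 4 (t=25: INC total by 1): count unchanged
  event 5 (t=26: SET total = -16): count unchanged
  event 6 (t=29: INC total by 1): count unchanged
  event 7 (t=31: INC count by 8): count -11 -> -3
  event 8 (t=37: DEC max by 12): count unchanged
  event 9 (t=43: SET count = -13): count -3 -> -13
  event 10 (t=48: SET count = 24): count -13 -> 24
  event 11 (t=49: SET max = 4): count unchanged
Final: count = 24

Answer: 24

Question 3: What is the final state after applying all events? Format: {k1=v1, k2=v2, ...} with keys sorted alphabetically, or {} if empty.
  after event 1 (t=6: DEC count by 11): {count=-11}
  after event 2 (t=13: SET max = 20): {count=-11, max=20}
  after event 3 (t=20: INC max by 11): {count=-11, max=31}
  after event 4 (t=25: INC total by 1): {count=-11, max=31, total=1}
  after event 5 (t=26: SET total = -16): {count=-11, max=31, total=-16}
  after event 6 (t=29: INC total by 1): {count=-11, max=31, total=-15}
  after event 7 (t=31: INC count by 8): {count=-3, max=31, total=-15}
  after event 8 (t=37: DEC max by 12): {count=-3, max=19, total=-15}
  after event 9 (t=43: SET count = -13): {count=-13, max=19, total=-15}
  after event 10 (t=48: SET count = 24): {count=24, max=19, total=-15}
  after event 11 (t=49: SET max = 4): {count=24, max=4, total=-15}

Answer: {count=24, max=4, total=-15}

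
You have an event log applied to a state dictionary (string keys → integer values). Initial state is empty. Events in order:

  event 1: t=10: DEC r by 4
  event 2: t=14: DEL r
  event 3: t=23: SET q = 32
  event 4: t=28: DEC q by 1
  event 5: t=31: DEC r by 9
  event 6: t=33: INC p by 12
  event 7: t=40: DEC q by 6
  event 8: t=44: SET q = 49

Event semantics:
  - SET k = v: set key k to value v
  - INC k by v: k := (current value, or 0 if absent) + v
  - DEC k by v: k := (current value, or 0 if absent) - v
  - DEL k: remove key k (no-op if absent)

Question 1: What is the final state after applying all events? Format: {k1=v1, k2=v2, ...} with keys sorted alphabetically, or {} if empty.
Answer: {p=12, q=49, r=-9}

Derivation:
  after event 1 (t=10: DEC r by 4): {r=-4}
  after event 2 (t=14: DEL r): {}
  after event 3 (t=23: SET q = 32): {q=32}
  after event 4 (t=28: DEC q by 1): {q=31}
  after event 5 (t=31: DEC r by 9): {q=31, r=-9}
  after event 6 (t=33: INC p by 12): {p=12, q=31, r=-9}
  after event 7 (t=40: DEC q by 6): {p=12, q=25, r=-9}
  after event 8 (t=44: SET q = 49): {p=12, q=49, r=-9}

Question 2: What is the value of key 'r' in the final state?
Track key 'r' through all 8 events:
  event 1 (t=10: DEC r by 4): r (absent) -> -4
  event 2 (t=14: DEL r): r -4 -> (absent)
  event 3 (t=23: SET q = 32): r unchanged
  event 4 (t=28: DEC q by 1): r unchanged
  event 5 (t=31: DEC r by 9): r (absent) -> -9
  event 6 (t=33: INC p by 12): r unchanged
  event 7 (t=40: DEC q by 6): r unchanged
  event 8 (t=44: SET q = 49): r unchanged
Final: r = -9

Answer: -9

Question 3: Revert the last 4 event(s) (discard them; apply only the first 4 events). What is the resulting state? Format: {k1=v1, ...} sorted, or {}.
Keep first 4 events (discard last 4):
  after event 1 (t=10: DEC r by 4): {r=-4}
  after event 2 (t=14: DEL r): {}
  after event 3 (t=23: SET q = 32): {q=32}
  after event 4 (t=28: DEC q by 1): {q=31}

Answer: {q=31}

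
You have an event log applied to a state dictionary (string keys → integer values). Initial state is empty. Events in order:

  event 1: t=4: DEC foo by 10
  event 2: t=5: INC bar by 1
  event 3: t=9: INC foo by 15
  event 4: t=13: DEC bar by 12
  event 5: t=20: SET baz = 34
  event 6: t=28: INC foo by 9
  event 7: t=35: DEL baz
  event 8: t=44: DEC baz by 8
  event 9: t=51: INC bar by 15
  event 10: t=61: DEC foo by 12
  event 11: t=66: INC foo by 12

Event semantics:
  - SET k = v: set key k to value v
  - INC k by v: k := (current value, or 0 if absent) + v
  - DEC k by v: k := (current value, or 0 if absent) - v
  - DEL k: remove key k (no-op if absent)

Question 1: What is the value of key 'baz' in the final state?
Track key 'baz' through all 11 events:
  event 1 (t=4: DEC foo by 10): baz unchanged
  event 2 (t=5: INC bar by 1): baz unchanged
  event 3 (t=9: INC foo by 15): baz unchanged
  event 4 (t=13: DEC bar by 12): baz unchanged
  event 5 (t=20: SET baz = 34): baz (absent) -> 34
  event 6 (t=28: INC foo by 9): baz unchanged
  event 7 (t=35: DEL baz): baz 34 -> (absent)
  event 8 (t=44: DEC baz by 8): baz (absent) -> -8
  event 9 (t=51: INC bar by 15): baz unchanged
  event 10 (t=61: DEC foo by 12): baz unchanged
  event 11 (t=66: INC foo by 12): baz unchanged
Final: baz = -8

Answer: -8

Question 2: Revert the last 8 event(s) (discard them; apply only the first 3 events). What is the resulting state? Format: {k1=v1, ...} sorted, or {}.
Keep first 3 events (discard last 8):
  after event 1 (t=4: DEC foo by 10): {foo=-10}
  after event 2 (t=5: INC bar by 1): {bar=1, foo=-10}
  after event 3 (t=9: INC foo by 15): {bar=1, foo=5}

Answer: {bar=1, foo=5}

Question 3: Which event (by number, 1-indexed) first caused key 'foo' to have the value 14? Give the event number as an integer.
Looking for first event where foo becomes 14:
  event 1: foo = -10
  event 2: foo = -10
  event 3: foo = 5
  event 4: foo = 5
  event 5: foo = 5
  event 6: foo 5 -> 14  <-- first match

Answer: 6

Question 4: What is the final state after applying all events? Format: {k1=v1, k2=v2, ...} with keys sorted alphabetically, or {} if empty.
  after event 1 (t=4: DEC foo by 10): {foo=-10}
  after event 2 (t=5: INC bar by 1): {bar=1, foo=-10}
  after event 3 (t=9: INC foo by 15): {bar=1, foo=5}
  after event 4 (t=13: DEC bar by 12): {bar=-11, foo=5}
  after event 5 (t=20: SET baz = 34): {bar=-11, baz=34, foo=5}
  after event 6 (t=28: INC foo by 9): {bar=-11, baz=34, foo=14}
  after event 7 (t=35: DEL baz): {bar=-11, foo=14}
  after event 8 (t=44: DEC baz by 8): {bar=-11, baz=-8, foo=14}
  after event 9 (t=51: INC bar by 15): {bar=4, baz=-8, foo=14}
  after event 10 (t=61: DEC foo by 12): {bar=4, baz=-8, foo=2}
  after event 11 (t=66: INC foo by 12): {bar=4, baz=-8, foo=14}

Answer: {bar=4, baz=-8, foo=14}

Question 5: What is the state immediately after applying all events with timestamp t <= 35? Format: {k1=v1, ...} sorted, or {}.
Answer: {bar=-11, foo=14}

Derivation:
Apply events with t <= 35 (7 events):
  after event 1 (t=4: DEC foo by 10): {foo=-10}
  after event 2 (t=5: INC bar by 1): {bar=1, foo=-10}
  after event 3 (t=9: INC foo by 15): {bar=1, foo=5}
  after event 4 (t=13: DEC bar by 12): {bar=-11, foo=5}
  after event 5 (t=20: SET baz = 34): {bar=-11, baz=34, foo=5}
  after event 6 (t=28: INC foo by 9): {bar=-11, baz=34, foo=14}
  after event 7 (t=35: DEL baz): {bar=-11, foo=14}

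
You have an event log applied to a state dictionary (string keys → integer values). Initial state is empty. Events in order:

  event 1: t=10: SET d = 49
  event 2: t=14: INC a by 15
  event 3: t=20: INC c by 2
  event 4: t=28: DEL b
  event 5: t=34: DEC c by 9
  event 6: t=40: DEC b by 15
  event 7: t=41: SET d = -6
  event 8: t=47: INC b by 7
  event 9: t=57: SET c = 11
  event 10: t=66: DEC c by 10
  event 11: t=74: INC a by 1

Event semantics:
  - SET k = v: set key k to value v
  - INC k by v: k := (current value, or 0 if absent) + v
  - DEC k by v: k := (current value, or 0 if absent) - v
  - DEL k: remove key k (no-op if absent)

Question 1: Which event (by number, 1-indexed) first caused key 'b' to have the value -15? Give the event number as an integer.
Answer: 6

Derivation:
Looking for first event where b becomes -15:
  event 6: b (absent) -> -15  <-- first match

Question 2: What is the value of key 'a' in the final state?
Answer: 16

Derivation:
Track key 'a' through all 11 events:
  event 1 (t=10: SET d = 49): a unchanged
  event 2 (t=14: INC a by 15): a (absent) -> 15
  event 3 (t=20: INC c by 2): a unchanged
  event 4 (t=28: DEL b): a unchanged
  event 5 (t=34: DEC c by 9): a unchanged
  event 6 (t=40: DEC b by 15): a unchanged
  event 7 (t=41: SET d = -6): a unchanged
  event 8 (t=47: INC b by 7): a unchanged
  event 9 (t=57: SET c = 11): a unchanged
  event 10 (t=66: DEC c by 10): a unchanged
  event 11 (t=74: INC a by 1): a 15 -> 16
Final: a = 16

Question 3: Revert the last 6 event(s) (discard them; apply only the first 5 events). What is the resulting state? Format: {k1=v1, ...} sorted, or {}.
Answer: {a=15, c=-7, d=49}

Derivation:
Keep first 5 events (discard last 6):
  after event 1 (t=10: SET d = 49): {d=49}
  after event 2 (t=14: INC a by 15): {a=15, d=49}
  after event 3 (t=20: INC c by 2): {a=15, c=2, d=49}
  after event 4 (t=28: DEL b): {a=15, c=2, d=49}
  after event 5 (t=34: DEC c by 9): {a=15, c=-7, d=49}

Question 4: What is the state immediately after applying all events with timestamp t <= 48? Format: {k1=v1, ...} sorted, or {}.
Answer: {a=15, b=-8, c=-7, d=-6}

Derivation:
Apply events with t <= 48 (8 events):
  after event 1 (t=10: SET d = 49): {d=49}
  after event 2 (t=14: INC a by 15): {a=15, d=49}
  after event 3 (t=20: INC c by 2): {a=15, c=2, d=49}
  after event 4 (t=28: DEL b): {a=15, c=2, d=49}
  after event 5 (t=34: DEC c by 9): {a=15, c=-7, d=49}
  after event 6 (t=40: DEC b by 15): {a=15, b=-15, c=-7, d=49}
  after event 7 (t=41: SET d = -6): {a=15, b=-15, c=-7, d=-6}
  after event 8 (t=47: INC b by 7): {a=15, b=-8, c=-7, d=-6}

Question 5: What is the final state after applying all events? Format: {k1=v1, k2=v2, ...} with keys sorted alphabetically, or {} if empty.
  after event 1 (t=10: SET d = 49): {d=49}
  after event 2 (t=14: INC a by 15): {a=15, d=49}
  after event 3 (t=20: INC c by 2): {a=15, c=2, d=49}
  after event 4 (t=28: DEL b): {a=15, c=2, d=49}
  after event 5 (t=34: DEC c by 9): {a=15, c=-7, d=49}
  after event 6 (t=40: DEC b by 15): {a=15, b=-15, c=-7, d=49}
  after event 7 (t=41: SET d = -6): {a=15, b=-15, c=-7, d=-6}
  after event 8 (t=47: INC b by 7): {a=15, b=-8, c=-7, d=-6}
  after event 9 (t=57: SET c = 11): {a=15, b=-8, c=11, d=-6}
  after event 10 (t=66: DEC c by 10): {a=15, b=-8, c=1, d=-6}
  after event 11 (t=74: INC a by 1): {a=16, b=-8, c=1, d=-6}

Answer: {a=16, b=-8, c=1, d=-6}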